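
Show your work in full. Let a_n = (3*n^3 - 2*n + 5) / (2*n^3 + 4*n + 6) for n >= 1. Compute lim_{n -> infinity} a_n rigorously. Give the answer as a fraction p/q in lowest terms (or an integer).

Divide numerator and denominator by n^3, the highest power:
numerator / n^3 = 3 - 2/n^2 + 5/n^3
denominator / n^3 = 2 + 4/n^2 + 6/n^3
As n -> infinity, all terms of the form c/n^k (k >= 1) tend to 0.
So numerator / n^3 -> 3 and denominator / n^3 -> 2.
Therefore lim a_n = 3/2.

3/2


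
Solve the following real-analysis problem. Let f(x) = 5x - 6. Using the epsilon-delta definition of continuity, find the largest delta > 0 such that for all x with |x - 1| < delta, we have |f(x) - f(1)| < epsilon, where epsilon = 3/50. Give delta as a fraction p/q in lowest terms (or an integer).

We compute f(1) = 5*(1) - 6 = -1.
|f(x) - f(1)| = |5x - 6 - (-1)| = |5(x - 1)| = 5|x - 1|.
We need 5|x - 1| < 3/50, i.e. |x - 1| < 3/50 / 5 = 3/250.
So any delta <= 3/250 works. Conversely, if delta > 3/250, then x = 1 + 3/250 satisfies |x - 1| = 3/250 < delta but |f(x) - f(1)| = 5 * 3/250 = 3/50, which is not < 3/50; so no larger delta works.
Hence the largest such delta is 3/250.

3/250


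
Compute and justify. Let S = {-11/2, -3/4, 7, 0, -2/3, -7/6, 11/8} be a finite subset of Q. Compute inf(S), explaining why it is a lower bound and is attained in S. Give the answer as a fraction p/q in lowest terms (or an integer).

S is finite, so inf(S) = min(S).
Sorted increasing:
-11/2, -7/6, -3/4, -2/3, 0, 11/8, 7
The extremum is -11/2.
For every x in S, x >= -11/2. And -11/2 is in S, so it is attained.
Therefore inf(S) = -11/2.

-11/2


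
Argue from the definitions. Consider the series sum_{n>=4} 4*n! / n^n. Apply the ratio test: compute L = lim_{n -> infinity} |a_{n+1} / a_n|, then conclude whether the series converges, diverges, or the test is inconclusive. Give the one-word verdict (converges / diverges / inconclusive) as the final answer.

Let a_n denote the general term. Form the ratio a_{n+1}/a_n and simplify:
a_{n+1}/a_n = (n/(n + 1))^n
Take the limit as n -> infinity: L = exp(-1).
Since L = exp(-1) < 1, the ratio test implies the series converges.

converges


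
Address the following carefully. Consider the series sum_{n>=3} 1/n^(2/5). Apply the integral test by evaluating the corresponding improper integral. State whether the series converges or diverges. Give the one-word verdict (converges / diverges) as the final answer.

Let f(x) = x^(-2/5). Then f is positive, continuous, and decreasing on [3, infinity), so the integral test applies.
Compute the improper integral int_{3}^infinity f(x) dx:
  antiderivative F(x) = 5*x^(3/5)/3.
  As x -> infinity, F(x) -> infinity (since p = 2/5 < 1).
  So the integral diverges. By the integral test, the series diverges.

diverges


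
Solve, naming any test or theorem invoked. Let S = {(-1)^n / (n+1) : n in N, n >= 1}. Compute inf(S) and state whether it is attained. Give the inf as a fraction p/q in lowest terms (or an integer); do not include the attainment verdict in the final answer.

Analysis:
- Values: -1/2, 1/3, -1/4, 1/5, -1/6, ...
- Positive terms (even n): 1/(2+1), 1/(4+1), ... decreasing -> max = 1/3 (n=2).
- Negative terms (odd n): -1/(1+1), -1/(3+1), ... increasing -> min = -1/2 (n=1).
- So sup = 1/3 (attained at n=2); inf = -1/2 (attained at n=1).
Conclusion: inf(S) = -1/2, attained in S.

-1/2


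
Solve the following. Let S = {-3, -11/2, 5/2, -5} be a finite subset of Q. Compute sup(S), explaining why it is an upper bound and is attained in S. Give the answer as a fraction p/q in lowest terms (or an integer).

S is finite, so sup(S) = max(S).
Sorted decreasing:
5/2, -3, -5, -11/2
The extremum is 5/2.
For every x in S, x <= 5/2. And 5/2 is in S, so it is attained.
Therefore sup(S) = 5/2.

5/2


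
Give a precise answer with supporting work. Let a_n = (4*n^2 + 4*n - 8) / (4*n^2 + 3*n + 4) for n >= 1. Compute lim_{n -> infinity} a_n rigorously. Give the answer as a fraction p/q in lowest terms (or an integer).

Divide numerator and denominator by n^2, the highest power:
numerator / n^2 = 4 + 4/n - 8/n^2
denominator / n^2 = 4 + 3/n + 4/n^2
As n -> infinity, all terms of the form c/n^k (k >= 1) tend to 0.
So numerator / n^2 -> 4 and denominator / n^2 -> 4.
Therefore lim a_n = 1.

1


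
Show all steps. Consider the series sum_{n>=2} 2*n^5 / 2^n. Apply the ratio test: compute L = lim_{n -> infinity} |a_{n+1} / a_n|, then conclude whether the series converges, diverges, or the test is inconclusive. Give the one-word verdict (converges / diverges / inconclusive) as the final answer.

Let a_n denote the general term. Form the ratio a_{n+1}/a_n and simplify:
a_{n+1}/a_n = (n + 1)^5/(2*n^5)
Take the limit as n -> infinity: L = 1/2.
Since L = 1/2 < 1, the ratio test implies the series converges.

converges


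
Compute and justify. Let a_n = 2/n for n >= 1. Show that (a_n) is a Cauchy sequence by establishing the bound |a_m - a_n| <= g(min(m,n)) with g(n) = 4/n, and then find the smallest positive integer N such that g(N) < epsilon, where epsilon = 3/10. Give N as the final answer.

For any m, n >= 1, by the triangle inequality:
|a_m - a_n| = |2/m - 2/n| <= 2*1/m + 2*1/n <= 4/min(m,n).
So g(n) = 4/n bounds the Cauchy difference. Since g(n) -> 0, (a_n) is Cauchy.
Now solve g(N) < 3/10: 4/N < 3/10 <=> N > 4 / (3/10) = 40/3.
The smallest integer strictly greater than 40/3 is N = 14.
Check: g(14) = 4/14 = 2/7 < 3/10; g(13) = 4/13 >= 3/10. So N = 14.

14


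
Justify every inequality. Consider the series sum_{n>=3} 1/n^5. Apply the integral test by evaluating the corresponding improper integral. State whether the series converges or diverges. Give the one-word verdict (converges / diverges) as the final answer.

Let f(x) = x^(-5). Then f is positive, continuous, and decreasing on [3, infinity), so the integral test applies.
Compute the improper integral int_{3}^infinity f(x) dx:
  antiderivative F(x) = -1/(4*x^4).
  As x -> infinity, F(x) -> 0 (since p = 5 > 1).
  So int = F(infinity) - F(3) = 0 - (-1/324) = 1/324.
  Finite, so by the integral test, the series converges.

converges


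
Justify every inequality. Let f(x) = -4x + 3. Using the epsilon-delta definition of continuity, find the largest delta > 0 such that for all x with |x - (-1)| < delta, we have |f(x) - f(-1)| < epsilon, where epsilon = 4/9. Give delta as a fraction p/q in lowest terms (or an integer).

We compute f(-1) = -4*(-1) + 3 = 7.
|f(x) - f(-1)| = |-4x + 3 - (7)| = |-4(x - (-1))| = 4|x - (-1)|.
We need 4|x - (-1)| < 4/9, i.e. |x - (-1)| < 4/9 / 4 = 1/9.
So any delta <= 1/9 works. Conversely, if delta > 1/9, then x = -1 + 1/9 satisfies |x - (-1)| = 1/9 < delta but |f(x) - f(-1)| = 4 * 1/9 = 4/9, which is not < 4/9; so no larger delta works.
Hence the largest such delta is 1/9.

1/9


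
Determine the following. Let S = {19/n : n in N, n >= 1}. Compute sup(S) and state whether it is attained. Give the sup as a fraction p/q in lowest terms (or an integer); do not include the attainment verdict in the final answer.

Analysis:
- Values: 19, 19/2, 19/3, 19/4, ... strictly decreasing.
- The maximum is 19 (n=1); sup = 19 (attained).
- The set is bounded below by 0; 19/n -> 0 so 0 is the greatest lower bound.
- 0 is not in the set, so inf = 0 is not attained.
Conclusion: sup(S) = 19, attained in S.

19


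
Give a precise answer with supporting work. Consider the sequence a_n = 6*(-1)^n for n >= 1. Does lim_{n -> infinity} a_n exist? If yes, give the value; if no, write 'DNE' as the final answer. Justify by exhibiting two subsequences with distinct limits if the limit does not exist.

Examine the behaviour of a_n along subsequences.
Even-n subsequence a_{2k} = 6 -> 6. Odd-n subsequence a_{2k+1} = -6 -> -6.
Since these two subsequential limits are 6 and -6, distinct, the full sequence cannot converge (a convergent sequence has all subsequences tending to the same limit). So lim a_n does not exist.

DNE


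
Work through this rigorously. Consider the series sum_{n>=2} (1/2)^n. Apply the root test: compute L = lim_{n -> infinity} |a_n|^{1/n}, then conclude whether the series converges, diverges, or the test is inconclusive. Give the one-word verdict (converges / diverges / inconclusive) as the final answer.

Let a_n denote the general term. Form |a_n|^(1/n) and simplify:
|a_n|^(1/n) = 1/2
Take the limit as n -> infinity: L = 1/2.
Since L = 1/2 < 1, the root test implies convergence.

converges


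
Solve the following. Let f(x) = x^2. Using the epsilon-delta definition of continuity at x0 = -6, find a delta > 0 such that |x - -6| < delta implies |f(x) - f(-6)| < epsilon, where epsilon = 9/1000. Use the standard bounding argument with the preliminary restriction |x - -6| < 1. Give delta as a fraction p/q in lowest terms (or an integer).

Factor: |x^2 - (-6)^2| = |x - -6| * |x + -6|.
Impose |x - -6| < 1 first. Then |x + -6| = |(x - -6) + 2*(-6)| <= |x - -6| + 2*|-6| < 1 + 12 = 13.
So |x^2 - (-6)^2| < delta * 13.
We need delta * 13 <= 9/1000, i.e. delta <= 9/1000/13 = 9/13000.
Since 9/13000 < 1, this is tighter than 1; take delta = 9/13000.
So delta = 9/13000 works.

9/13000


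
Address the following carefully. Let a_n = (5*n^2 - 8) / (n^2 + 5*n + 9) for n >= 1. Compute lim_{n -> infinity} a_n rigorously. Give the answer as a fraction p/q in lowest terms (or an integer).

Divide numerator and denominator by n^2, the highest power:
numerator / n^2 = 5 - 8/n^2
denominator / n^2 = 1 + 5/n + 9/n^2
As n -> infinity, all terms of the form c/n^k (k >= 1) tend to 0.
So numerator / n^2 -> 5 and denominator / n^2 -> 1.
Therefore lim a_n = 5.

5


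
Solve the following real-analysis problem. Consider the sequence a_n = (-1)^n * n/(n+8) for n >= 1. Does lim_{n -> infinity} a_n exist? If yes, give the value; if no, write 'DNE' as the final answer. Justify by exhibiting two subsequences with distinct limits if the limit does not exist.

Examine the behaviour of a_n along subsequences.
a_{2k} = 2k/(2k+8) -> 1. a_{2k+1} = -(2k+1)/(2k+9) -> -1.
Since these two subsequential limits are 1 and -1, distinct, the full sequence cannot converge (a convergent sequence has all subsequences tending to the same limit). So lim a_n does not exist.

DNE


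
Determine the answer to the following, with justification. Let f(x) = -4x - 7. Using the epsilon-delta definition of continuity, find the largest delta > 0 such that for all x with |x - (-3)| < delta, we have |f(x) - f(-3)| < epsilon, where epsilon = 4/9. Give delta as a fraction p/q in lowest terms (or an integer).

We compute f(-3) = -4*(-3) - 7 = 5.
|f(x) - f(-3)| = |-4x - 7 - (5)| = |-4(x - (-3))| = 4|x - (-3)|.
We need 4|x - (-3)| < 4/9, i.e. |x - (-3)| < 4/9 / 4 = 1/9.
So any delta <= 1/9 works. Conversely, if delta > 1/9, then x = -3 + 1/9 satisfies |x - (-3)| = 1/9 < delta but |f(x) - f(-3)| = 4 * 1/9 = 4/9, which is not < 4/9; so no larger delta works.
Hence the largest such delta is 1/9.

1/9


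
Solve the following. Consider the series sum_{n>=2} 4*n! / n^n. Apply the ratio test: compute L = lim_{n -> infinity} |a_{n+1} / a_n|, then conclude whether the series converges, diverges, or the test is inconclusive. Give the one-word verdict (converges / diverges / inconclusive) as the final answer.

Let a_n denote the general term. Form the ratio a_{n+1}/a_n and simplify:
a_{n+1}/a_n = (n/(n + 1))^n
Take the limit as n -> infinity: L = exp(-1).
Since L = exp(-1) < 1, the ratio test implies the series converges.

converges


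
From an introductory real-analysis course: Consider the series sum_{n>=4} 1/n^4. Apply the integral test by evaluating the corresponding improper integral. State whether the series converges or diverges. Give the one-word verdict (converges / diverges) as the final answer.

Let f(x) = x^(-4). Then f is positive, continuous, and decreasing on [4, infinity), so the integral test applies.
Compute the improper integral int_{4}^infinity f(x) dx:
  antiderivative F(x) = -1/(3*x^3).
  As x -> infinity, F(x) -> 0 (since p = 4 > 1).
  So int = F(infinity) - F(4) = 0 - (-1/192) = 1/192.
  Finite, so by the integral test, the series converges.

converges


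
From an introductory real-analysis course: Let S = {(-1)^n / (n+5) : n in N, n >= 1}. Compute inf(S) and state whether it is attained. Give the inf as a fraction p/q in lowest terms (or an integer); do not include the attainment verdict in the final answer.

Analysis:
- Values: -1/6, 1/7, -1/8, 1/9, -1/10, ...
- Positive terms (even n): 1/(2+5), 1/(4+5), ... decreasing -> max = 1/7 (n=2).
- Negative terms (odd n): -1/(1+5), -1/(3+5), ... increasing -> min = -1/6 (n=1).
- So sup = 1/7 (attained at n=2); inf = -1/6 (attained at n=1).
Conclusion: inf(S) = -1/6, attained in S.

-1/6


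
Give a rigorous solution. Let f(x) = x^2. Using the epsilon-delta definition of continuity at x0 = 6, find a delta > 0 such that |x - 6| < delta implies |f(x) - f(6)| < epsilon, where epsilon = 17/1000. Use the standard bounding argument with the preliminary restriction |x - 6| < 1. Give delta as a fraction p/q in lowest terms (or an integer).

Factor: |x^2 - (6)^2| = |x - 6| * |x + 6|.
Impose |x - 6| < 1 first. Then |x + 6| = |(x - 6) + 2*(6)| <= |x - 6| + 2*|6| < 1 + 12 = 13.
So |x^2 - (6)^2| < delta * 13.
We need delta * 13 <= 17/1000, i.e. delta <= 17/1000/13 = 17/13000.
Since 17/13000 < 1, this is tighter than 1; take delta = 17/13000.
So delta = 17/13000 works.

17/13000


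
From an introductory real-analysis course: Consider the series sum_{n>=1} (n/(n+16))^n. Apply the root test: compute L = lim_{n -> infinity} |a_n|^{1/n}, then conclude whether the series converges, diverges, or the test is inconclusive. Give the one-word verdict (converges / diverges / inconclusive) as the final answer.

Let a_n denote the general term. Form |a_n|^(1/n) and simplify:
|a_n|^(1/n) = n/(n + 16)
Take the limit as n -> infinity: L = 1.
Since L = 1, the root test is inconclusive. (In fact a_n = (n/(n+16))^n -> e^(-16) != 0, so the nth-term test shows divergence; but the root test itself gives no conclusion.)

inconclusive


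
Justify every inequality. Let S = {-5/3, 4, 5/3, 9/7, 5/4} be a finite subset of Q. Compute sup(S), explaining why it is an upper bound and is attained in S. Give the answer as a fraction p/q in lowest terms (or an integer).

S is finite, so sup(S) = max(S).
Sorted decreasing:
4, 5/3, 9/7, 5/4, -5/3
The extremum is 4.
For every x in S, x <= 4. And 4 is in S, so it is attained.
Therefore sup(S) = 4.

4


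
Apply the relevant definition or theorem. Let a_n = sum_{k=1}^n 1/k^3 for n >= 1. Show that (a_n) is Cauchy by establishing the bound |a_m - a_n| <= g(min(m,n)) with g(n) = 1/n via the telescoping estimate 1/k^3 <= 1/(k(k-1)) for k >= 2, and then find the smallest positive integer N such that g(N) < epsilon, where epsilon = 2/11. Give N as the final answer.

For m > n >= 1: |a_m - a_n| = sum_{k=n+1}^m 1/k^3.
Use 1/k^3 <= 1/(k(k-1)) = 1/(k-1) - 1/k for k >= 2 (which holds since k^3 >= k^2 >= k(k-1) for k >= 2):
sum_{k=n+1}^m 1/k^3 <= sum_{k=n+1}^m (1/(k-1) - 1/k) = 1/n - 1/m <= 1/n.
By symmetry the same bound holds with n,m swapped, so |a_m - a_n| <= 1/min(m,n) = g(min(m,n)). Since g(n) -> 0, (a_n) is Cauchy.
Now solve g(N) < 2/11: 1/N < 2/11 <=> N > 1/(2/11) = 11/2.
The smallest integer strictly greater than 11/2 is N = 6.
Check: g(6) = 1/6 < 2/11; g(5) = 1/5 >= 2/11. So N = 6.

6


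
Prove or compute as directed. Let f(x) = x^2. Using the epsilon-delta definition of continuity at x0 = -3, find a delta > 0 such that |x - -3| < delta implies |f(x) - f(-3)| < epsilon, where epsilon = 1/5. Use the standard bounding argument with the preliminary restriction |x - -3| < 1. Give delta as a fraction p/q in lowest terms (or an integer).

Factor: |x^2 - (-3)^2| = |x - -3| * |x + -3|.
Impose |x - -3| < 1 first. Then |x + -3| = |(x - -3) + 2*(-3)| <= |x - -3| + 2*|-3| < 1 + 6 = 7.
So |x^2 - (-3)^2| < delta * 7.
We need delta * 7 <= 1/5, i.e. delta <= 1/5/7 = 1/35.
Since 1/35 < 1, this is tighter than 1; take delta = 1/35.
So delta = 1/35 works.

1/35


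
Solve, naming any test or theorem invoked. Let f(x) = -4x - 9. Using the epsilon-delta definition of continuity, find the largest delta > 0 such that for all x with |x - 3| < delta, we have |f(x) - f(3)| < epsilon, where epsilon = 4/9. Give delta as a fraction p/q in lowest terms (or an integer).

We compute f(3) = -4*(3) - 9 = -21.
|f(x) - f(3)| = |-4x - 9 - (-21)| = |-4(x - 3)| = 4|x - 3|.
We need 4|x - 3| < 4/9, i.e. |x - 3| < 4/9 / 4 = 1/9.
So any delta <= 1/9 works. Conversely, if delta > 1/9, then x = 3 + 1/9 satisfies |x - 3| = 1/9 < delta but |f(x) - f(3)| = 4 * 1/9 = 4/9, which is not < 4/9; so no larger delta works.
Hence the largest such delta is 1/9.

1/9


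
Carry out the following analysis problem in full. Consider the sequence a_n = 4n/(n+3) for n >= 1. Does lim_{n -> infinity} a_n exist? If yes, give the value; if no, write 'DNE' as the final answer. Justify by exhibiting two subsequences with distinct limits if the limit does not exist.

Examine the behaviour of a_n along subsequences.
Even-n subsequence a_{2k} = 4(2k)/(2k+3) -> 4. Odd-n subsequence a_{2k+1} = 4(2k+1)/(2k+4) -> 4. Both tend to 4, which suggests the limit is 4; verify directly.
|a_n - 4| = |4n - 4(n+3)| / (n+3) = 12/(n+3) < 12/n for every n >= 1.
Given epsilon > 0, choose a positive integer N > 12/epsilon. Then for all n >= N, |a_n - 4| < 12/n <= 12/N < epsilon.
So by the definition of the limit, lim a_n exists and equals 4.

4


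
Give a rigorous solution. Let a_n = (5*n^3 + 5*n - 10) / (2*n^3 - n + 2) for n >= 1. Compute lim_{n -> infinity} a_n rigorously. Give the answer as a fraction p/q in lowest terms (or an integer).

Divide numerator and denominator by n^3, the highest power:
numerator / n^3 = 5 + 5/n^2 - 10/n^3
denominator / n^3 = 2 - 1/n^2 + 2/n^3
As n -> infinity, all terms of the form c/n^k (k >= 1) tend to 0.
So numerator / n^3 -> 5 and denominator / n^3 -> 2.
Therefore lim a_n = 5/2.

5/2


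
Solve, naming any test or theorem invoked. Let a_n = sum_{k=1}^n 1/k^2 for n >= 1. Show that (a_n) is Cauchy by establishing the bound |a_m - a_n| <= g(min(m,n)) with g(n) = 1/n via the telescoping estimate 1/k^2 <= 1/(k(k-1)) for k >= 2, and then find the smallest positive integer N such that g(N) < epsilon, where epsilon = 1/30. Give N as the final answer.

For m > n >= 1: |a_m - a_n| = sum_{k=n+1}^m 1/k^2.
Use 1/k^2 <= 1/(k(k-1)) = 1/(k-1) - 1/k for k >= 2:
sum_{k=n+1}^m 1/k^2 <= sum_{k=n+1}^m (1/(k-1) - 1/k) = 1/n - 1/m <= 1/n.
By symmetry the same bound holds with n,m swapped, so |a_m - a_n| <= 1/min(m,n) = g(min(m,n)). Since g(n) -> 0, (a_n) is Cauchy.
Now solve g(N) < 1/30: 1/N < 1/30 <=> N > 1/(1/30) = 30.
The smallest integer strictly greater than 30 is N = 31.
Check: g(31) = 1/31 < 1/30; g(30) = 1/30 >= 1/30. So N = 31.

31


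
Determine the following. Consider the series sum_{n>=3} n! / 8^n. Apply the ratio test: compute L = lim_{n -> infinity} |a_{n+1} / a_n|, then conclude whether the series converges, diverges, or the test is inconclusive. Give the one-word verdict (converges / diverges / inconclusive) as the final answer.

Let a_n denote the general term. Form the ratio a_{n+1}/a_n and simplify:
a_{n+1}/a_n = n/8 + 1/8
Take the limit as n -> infinity: L = infinity.
Since L = infinity > 1 (or L = infinity), the ratio test implies the series diverges.

diverges


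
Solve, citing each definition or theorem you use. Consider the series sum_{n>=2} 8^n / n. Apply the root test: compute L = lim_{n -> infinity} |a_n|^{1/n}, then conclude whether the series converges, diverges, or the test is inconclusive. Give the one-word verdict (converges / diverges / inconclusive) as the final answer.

Let a_n denote the general term. Form |a_n|^(1/n) and simplify:
|a_n|^(1/n) = 8/n^(1/n)
Take the limit as n -> infinity: L = 8.
Since L = 8 > 1, the root test implies divergence.

diverges


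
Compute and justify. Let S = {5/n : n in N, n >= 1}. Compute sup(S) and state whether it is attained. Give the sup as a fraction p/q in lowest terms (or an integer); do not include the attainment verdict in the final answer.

Analysis:
- Values: 5, 5/2, 5/3, 5/4, ... strictly decreasing.
- The maximum is 5 (n=1); sup = 5 (attained).
- The set is bounded below by 0; 5/n -> 0 so 0 is the greatest lower bound.
- 0 is not in the set, so inf = 0 is not attained.
Conclusion: sup(S) = 5, attained in S.

5


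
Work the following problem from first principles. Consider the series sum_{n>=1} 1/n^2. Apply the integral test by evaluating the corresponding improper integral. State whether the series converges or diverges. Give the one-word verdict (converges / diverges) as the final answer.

Let f(x) = x^(-2). Then f is positive, continuous, and decreasing on [1, infinity), so the integral test applies.
Compute the improper integral int_{1}^infinity f(x) dx:
  antiderivative F(x) = -1/x.
  As x -> infinity, F(x) -> 0 (since p = 2 > 1).
  So int = F(infinity) - F(1) = 0 - (-1) = 1.
  Finite, so by the integral test, the series converges.

converges


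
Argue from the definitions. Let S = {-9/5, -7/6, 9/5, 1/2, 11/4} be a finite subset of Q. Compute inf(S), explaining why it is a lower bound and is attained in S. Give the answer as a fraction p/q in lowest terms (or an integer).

S is finite, so inf(S) = min(S).
Sorted increasing:
-9/5, -7/6, 1/2, 9/5, 11/4
The extremum is -9/5.
For every x in S, x >= -9/5. And -9/5 is in S, so it is attained.
Therefore inf(S) = -9/5.

-9/5


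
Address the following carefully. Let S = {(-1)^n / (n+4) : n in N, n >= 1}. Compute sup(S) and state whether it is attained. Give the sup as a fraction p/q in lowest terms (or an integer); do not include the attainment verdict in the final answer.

Analysis:
- Values: -1/5, 1/6, -1/7, 1/8, -1/9, ...
- Positive terms (even n): 1/(2+4), 1/(4+4), ... decreasing -> max = 1/6 (n=2).
- Negative terms (odd n): -1/(1+4), -1/(3+4), ... increasing -> min = -1/5 (n=1).
- So sup = 1/6 (attained at n=2); inf = -1/5 (attained at n=1).
Conclusion: sup(S) = 1/6, attained in S.

1/6


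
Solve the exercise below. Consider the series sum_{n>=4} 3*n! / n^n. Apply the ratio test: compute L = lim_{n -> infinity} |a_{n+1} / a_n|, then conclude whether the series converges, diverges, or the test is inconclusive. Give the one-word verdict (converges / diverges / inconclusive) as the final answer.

Let a_n denote the general term. Form the ratio a_{n+1}/a_n and simplify:
a_{n+1}/a_n = (n/(n + 1))^n
Take the limit as n -> infinity: L = exp(-1).
Since L = exp(-1) < 1, the ratio test implies the series converges.

converges


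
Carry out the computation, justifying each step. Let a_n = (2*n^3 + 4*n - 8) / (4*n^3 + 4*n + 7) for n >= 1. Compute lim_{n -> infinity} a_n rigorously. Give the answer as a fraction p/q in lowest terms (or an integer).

Divide numerator and denominator by n^3, the highest power:
numerator / n^3 = 2 + 4/n^2 - 8/n^3
denominator / n^3 = 4 + 4/n^2 + 7/n^3
As n -> infinity, all terms of the form c/n^k (k >= 1) tend to 0.
So numerator / n^3 -> 2 and denominator / n^3 -> 4.
Therefore lim a_n = 1/2.

1/2


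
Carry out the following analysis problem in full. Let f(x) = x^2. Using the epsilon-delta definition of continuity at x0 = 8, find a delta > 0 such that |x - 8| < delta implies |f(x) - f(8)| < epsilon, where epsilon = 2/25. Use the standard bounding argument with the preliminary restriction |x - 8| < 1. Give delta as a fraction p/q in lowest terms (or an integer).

Factor: |x^2 - (8)^2| = |x - 8| * |x + 8|.
Impose |x - 8| < 1 first. Then |x + 8| = |(x - 8) + 2*(8)| <= |x - 8| + 2*|8| < 1 + 16 = 17.
So |x^2 - (8)^2| < delta * 17.
We need delta * 17 <= 2/25, i.e. delta <= 2/25/17 = 2/425.
Since 2/425 < 1, this is tighter than 1; take delta = 2/425.
So delta = 2/425 works.

2/425


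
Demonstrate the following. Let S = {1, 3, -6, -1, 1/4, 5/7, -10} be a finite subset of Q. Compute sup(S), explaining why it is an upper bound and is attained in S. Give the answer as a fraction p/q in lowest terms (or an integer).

S is finite, so sup(S) = max(S).
Sorted decreasing:
3, 1, 5/7, 1/4, -1, -6, -10
The extremum is 3.
For every x in S, x <= 3. And 3 is in S, so it is attained.
Therefore sup(S) = 3.

3


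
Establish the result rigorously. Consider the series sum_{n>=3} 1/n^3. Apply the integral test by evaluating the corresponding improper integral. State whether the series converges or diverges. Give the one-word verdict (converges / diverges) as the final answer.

Let f(x) = x^(-3). Then f is positive, continuous, and decreasing on [3, infinity), so the integral test applies.
Compute the improper integral int_{3}^infinity f(x) dx:
  antiderivative F(x) = -1/(2*x^2).
  As x -> infinity, F(x) -> 0 (since p = 3 > 1).
  So int = F(infinity) - F(3) = 0 - (-1/18) = 1/18.
  Finite, so by the integral test, the series converges.

converges


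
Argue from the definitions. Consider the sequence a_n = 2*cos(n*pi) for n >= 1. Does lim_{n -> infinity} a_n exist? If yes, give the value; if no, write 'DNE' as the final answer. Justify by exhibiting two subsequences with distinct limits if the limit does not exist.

Examine the behaviour of a_n along subsequences.
cos(n*pi) = (-1)^n, so a_n = 2*(-1)^n. a_{2k} = 2 -> 2. a_{2k+1} = -2 -> -2.
Since these two subsequential limits are 2 and -2, distinct, the full sequence cannot converge (a convergent sequence has all subsequences tending to the same limit). So lim a_n does not exist.

DNE


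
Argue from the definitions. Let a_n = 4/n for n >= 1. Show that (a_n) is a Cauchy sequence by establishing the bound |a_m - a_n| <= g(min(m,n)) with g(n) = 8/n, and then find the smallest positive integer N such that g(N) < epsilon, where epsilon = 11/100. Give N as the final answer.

For any m, n >= 1, by the triangle inequality:
|a_m - a_n| = |4/m - 4/n| <= 4*1/m + 4*1/n <= 8/min(m,n).
So g(n) = 8/n bounds the Cauchy difference. Since g(n) -> 0, (a_n) is Cauchy.
Now solve g(N) < 11/100: 8/N < 11/100 <=> N > 8 / (11/100) = 800/11.
The smallest integer strictly greater than 800/11 is N = 73.
Check: g(73) = 8/73 = 8/73 < 11/100; g(72) = 1/9 >= 11/100. So N = 73.

73


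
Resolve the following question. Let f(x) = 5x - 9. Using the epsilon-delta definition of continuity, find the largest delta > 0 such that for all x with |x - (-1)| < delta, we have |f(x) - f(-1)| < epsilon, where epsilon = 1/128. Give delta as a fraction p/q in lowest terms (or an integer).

We compute f(-1) = 5*(-1) - 9 = -14.
|f(x) - f(-1)| = |5x - 9 - (-14)| = |5(x - (-1))| = 5|x - (-1)|.
We need 5|x - (-1)| < 1/128, i.e. |x - (-1)| < 1/128 / 5 = 1/640.
So any delta <= 1/640 works. Conversely, if delta > 1/640, then x = -1 + 1/640 satisfies |x - (-1)| = 1/640 < delta but |f(x) - f(-1)| = 5 * 1/640 = 1/128, which is not < 1/128; so no larger delta works.
Hence the largest such delta is 1/640.

1/640


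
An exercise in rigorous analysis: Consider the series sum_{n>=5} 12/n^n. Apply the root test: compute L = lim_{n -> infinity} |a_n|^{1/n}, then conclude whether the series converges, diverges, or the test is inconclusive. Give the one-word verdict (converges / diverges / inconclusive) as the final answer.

Let a_n denote the general term. Form |a_n|^(1/n) and simplify:
|a_n|^(1/n) = 12^(1/n)/n
Take the limit as n -> infinity: L = 0.
Since L = 0 < 1, the root test implies convergence.

converges


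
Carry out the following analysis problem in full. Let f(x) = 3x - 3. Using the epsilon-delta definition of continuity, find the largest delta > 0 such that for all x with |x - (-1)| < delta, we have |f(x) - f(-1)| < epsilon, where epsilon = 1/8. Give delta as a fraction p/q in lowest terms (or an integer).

We compute f(-1) = 3*(-1) - 3 = -6.
|f(x) - f(-1)| = |3x - 3 - (-6)| = |3(x - (-1))| = 3|x - (-1)|.
We need 3|x - (-1)| < 1/8, i.e. |x - (-1)| < 1/8 / 3 = 1/24.
So any delta <= 1/24 works. Conversely, if delta > 1/24, then x = -1 + 1/24 satisfies |x - (-1)| = 1/24 < delta but |f(x) - f(-1)| = 3 * 1/24 = 1/8, which is not < 1/8; so no larger delta works.
Hence the largest such delta is 1/24.

1/24


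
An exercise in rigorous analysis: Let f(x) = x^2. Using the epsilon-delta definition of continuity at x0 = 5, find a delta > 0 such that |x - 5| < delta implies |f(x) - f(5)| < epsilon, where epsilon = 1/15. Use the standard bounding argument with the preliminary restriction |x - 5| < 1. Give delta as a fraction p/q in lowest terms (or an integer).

Factor: |x^2 - (5)^2| = |x - 5| * |x + 5|.
Impose |x - 5| < 1 first. Then |x + 5| = |(x - 5) + 2*(5)| <= |x - 5| + 2*|5| < 1 + 10 = 11.
So |x^2 - (5)^2| < delta * 11.
We need delta * 11 <= 1/15, i.e. delta <= 1/15/11 = 1/165.
Since 1/165 < 1, this is tighter than 1; take delta = 1/165.
So delta = 1/165 works.

1/165


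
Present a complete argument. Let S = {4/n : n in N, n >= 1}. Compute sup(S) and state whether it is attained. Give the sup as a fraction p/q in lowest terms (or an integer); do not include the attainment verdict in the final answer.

Analysis:
- Values: 4, 2, 4/3, 1, ... strictly decreasing.
- The maximum is 4 (n=1); sup = 4 (attained).
- The set is bounded below by 0; 4/n -> 0 so 0 is the greatest lower bound.
- 0 is not in the set, so inf = 0 is not attained.
Conclusion: sup(S) = 4, attained in S.

4


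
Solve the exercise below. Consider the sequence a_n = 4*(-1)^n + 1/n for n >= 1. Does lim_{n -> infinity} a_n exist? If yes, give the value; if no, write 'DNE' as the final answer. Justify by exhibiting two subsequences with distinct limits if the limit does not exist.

Examine the behaviour of a_n along subsequences.
a_{2k} = 4 + 1/(2k) -> 4. a_{2k+1} = -4 + 1/(2k+1) -> -4.
Since these two subsequential limits are 4 and -4, distinct, the full sequence cannot converge (a convergent sequence has all subsequences tending to the same limit). So lim a_n does not exist.

DNE


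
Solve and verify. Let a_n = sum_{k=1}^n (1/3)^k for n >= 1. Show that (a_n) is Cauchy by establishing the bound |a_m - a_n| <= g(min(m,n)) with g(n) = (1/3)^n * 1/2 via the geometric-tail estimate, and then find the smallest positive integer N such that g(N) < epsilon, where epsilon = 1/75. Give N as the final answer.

For m > n >= 1: |a_m - a_n| = sum_{k=n+1}^m (1/3)^k < sum_{k=n+1}^infinity (1/3)^k = (1/3)^(n+1) / (1 - 1/3) = (1/3)^n * (1/3) * (3/2) = (1/3)^n * 1/2.
So g(n) = (1/3)^n / 2. Since g(n) -> 0, (a_n) is Cauchy.
Now solve g(N) < 1/75: (1/3)^N / 2 < 1/75 <=> 3^N > 1 / (2 * 1/75) = 75/2.
Check powers of 3: 3^3 = 27 <= 75/2, 3^4 = 81 > 75/2.
So the smallest such N is 4. Check: g(4) = 1/(2 * 81) = 1/162 < 1/75.

4


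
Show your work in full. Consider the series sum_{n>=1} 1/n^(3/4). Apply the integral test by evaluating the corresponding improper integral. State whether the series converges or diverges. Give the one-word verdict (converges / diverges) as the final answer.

Let f(x) = x^(-3/4). Then f is positive, continuous, and decreasing on [1, infinity), so the integral test applies.
Compute the improper integral int_{1}^infinity f(x) dx:
  antiderivative F(x) = 4*x^(1/4).
  As x -> infinity, F(x) -> infinity (since p = 3/4 < 1).
  So the integral diverges. By the integral test, the series diverges.

diverges


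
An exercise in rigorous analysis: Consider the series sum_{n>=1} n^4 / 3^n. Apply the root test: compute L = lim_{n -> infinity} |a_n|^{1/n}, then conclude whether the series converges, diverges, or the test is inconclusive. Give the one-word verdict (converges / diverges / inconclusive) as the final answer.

Let a_n denote the general term. Form |a_n|^(1/n) and simplify:
|a_n|^(1/n) = n^(4/n)/3
Take the limit as n -> infinity: L = 1/3.
Since L = 1/3 < 1, the root test implies convergence.

converges


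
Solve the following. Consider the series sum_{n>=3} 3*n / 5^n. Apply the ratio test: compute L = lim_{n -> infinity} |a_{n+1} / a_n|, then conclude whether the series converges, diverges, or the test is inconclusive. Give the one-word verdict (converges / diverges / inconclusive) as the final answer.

Let a_n denote the general term. Form the ratio a_{n+1}/a_n and simplify:
a_{n+1}/a_n = (n + 1)/(5*n)
Take the limit as n -> infinity: L = 1/5.
Since L = 1/5 < 1, the ratio test implies the series converges.

converges


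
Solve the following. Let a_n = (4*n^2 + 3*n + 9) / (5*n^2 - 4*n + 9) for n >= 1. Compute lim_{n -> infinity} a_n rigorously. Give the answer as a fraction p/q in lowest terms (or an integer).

Divide numerator and denominator by n^2, the highest power:
numerator / n^2 = 4 + 3/n + 9/n^2
denominator / n^2 = 5 - 4/n + 9/n^2
As n -> infinity, all terms of the form c/n^k (k >= 1) tend to 0.
So numerator / n^2 -> 4 and denominator / n^2 -> 5.
Therefore lim a_n = 4/5.

4/5


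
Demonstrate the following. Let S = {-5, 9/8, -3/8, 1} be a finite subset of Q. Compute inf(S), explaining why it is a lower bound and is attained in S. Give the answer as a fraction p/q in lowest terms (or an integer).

S is finite, so inf(S) = min(S).
Sorted increasing:
-5, -3/8, 1, 9/8
The extremum is -5.
For every x in S, x >= -5. And -5 is in S, so it is attained.
Therefore inf(S) = -5.

-5


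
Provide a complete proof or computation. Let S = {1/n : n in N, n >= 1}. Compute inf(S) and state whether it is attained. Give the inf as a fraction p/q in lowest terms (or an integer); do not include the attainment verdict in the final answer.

Analysis:
- Values: 1, 1/2, 1/3, 1/4, ... strictly decreasing.
- The maximum is 1 (n=1); sup = 1 (attained).
- The set is bounded below by 0; 1/n -> 0 so 0 is the greatest lower bound.
- 0 is not in the set, so inf = 0 is not attained.
Conclusion: inf(S) = 0, not attained in S.

0


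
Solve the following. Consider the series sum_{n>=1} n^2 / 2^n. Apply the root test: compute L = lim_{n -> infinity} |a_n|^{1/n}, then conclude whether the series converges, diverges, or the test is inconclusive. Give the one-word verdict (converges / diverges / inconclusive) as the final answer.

Let a_n denote the general term. Form |a_n|^(1/n) and simplify:
|a_n|^(1/n) = n^(2/n)/2
Take the limit as n -> infinity: L = 1/2.
Since L = 1/2 < 1, the root test implies convergence.

converges


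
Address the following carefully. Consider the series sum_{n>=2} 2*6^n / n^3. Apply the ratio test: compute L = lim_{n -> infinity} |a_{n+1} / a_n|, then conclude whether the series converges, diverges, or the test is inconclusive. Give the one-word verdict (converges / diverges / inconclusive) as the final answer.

Let a_n denote the general term. Form the ratio a_{n+1}/a_n and simplify:
a_{n+1}/a_n = 6*n^3/(n + 1)^3
Take the limit as n -> infinity: L = 6.
Since L = 6 > 1 (or L = infinity), the ratio test implies the series diverges.

diverges


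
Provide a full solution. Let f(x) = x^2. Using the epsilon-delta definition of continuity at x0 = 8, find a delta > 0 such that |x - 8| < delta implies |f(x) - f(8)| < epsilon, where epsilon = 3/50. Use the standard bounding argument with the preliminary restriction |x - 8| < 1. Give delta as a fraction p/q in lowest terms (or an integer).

Factor: |x^2 - (8)^2| = |x - 8| * |x + 8|.
Impose |x - 8| < 1 first. Then |x + 8| = |(x - 8) + 2*(8)| <= |x - 8| + 2*|8| < 1 + 16 = 17.
So |x^2 - (8)^2| < delta * 17.
We need delta * 17 <= 3/50, i.e. delta <= 3/50/17 = 3/850.
Since 3/850 < 1, this is tighter than 1; take delta = 3/850.
So delta = 3/850 works.

3/850


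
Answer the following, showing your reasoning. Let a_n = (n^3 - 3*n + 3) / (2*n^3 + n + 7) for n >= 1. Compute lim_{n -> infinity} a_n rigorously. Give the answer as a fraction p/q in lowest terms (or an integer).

Divide numerator and denominator by n^3, the highest power:
numerator / n^3 = 1 - 3/n^2 + 3/n^3
denominator / n^3 = 2 + n^(-2) + 7/n^3
As n -> infinity, all terms of the form c/n^k (k >= 1) tend to 0.
So numerator / n^3 -> 1 and denominator / n^3 -> 2.
Therefore lim a_n = 1/2.

1/2


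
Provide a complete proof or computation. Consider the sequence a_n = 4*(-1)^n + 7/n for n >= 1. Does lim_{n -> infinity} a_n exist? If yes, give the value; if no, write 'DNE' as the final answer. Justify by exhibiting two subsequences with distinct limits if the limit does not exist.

Examine the behaviour of a_n along subsequences.
a_{2k} = 4 + 7/(2k) -> 4. a_{2k+1} = -4 + 7/(2k+1) -> -4.
Since these two subsequential limits are 4 and -4, distinct, the full sequence cannot converge (a convergent sequence has all subsequences tending to the same limit). So lim a_n does not exist.

DNE


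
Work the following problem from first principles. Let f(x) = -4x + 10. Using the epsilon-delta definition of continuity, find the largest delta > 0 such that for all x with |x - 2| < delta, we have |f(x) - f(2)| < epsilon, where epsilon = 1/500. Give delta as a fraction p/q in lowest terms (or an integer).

We compute f(2) = -4*(2) + 10 = 2.
|f(x) - f(2)| = |-4x + 10 - (2)| = |-4(x - 2)| = 4|x - 2|.
We need 4|x - 2| < 1/500, i.e. |x - 2| < 1/500 / 4 = 1/2000.
So any delta <= 1/2000 works. Conversely, if delta > 1/2000, then x = 2 + 1/2000 satisfies |x - 2| = 1/2000 < delta but |f(x) - f(2)| = 4 * 1/2000 = 1/500, which is not < 1/500; so no larger delta works.
Hence the largest such delta is 1/2000.

1/2000


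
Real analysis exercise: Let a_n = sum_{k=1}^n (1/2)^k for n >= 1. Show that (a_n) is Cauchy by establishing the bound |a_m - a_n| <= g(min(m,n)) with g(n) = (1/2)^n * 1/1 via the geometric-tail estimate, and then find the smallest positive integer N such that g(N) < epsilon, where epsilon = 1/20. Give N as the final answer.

For m > n >= 1: |a_m - a_n| = sum_{k=n+1}^m (1/2)^k < sum_{k=n+1}^infinity (1/2)^k = (1/2)^(n+1) / (1 - 1/2) = (1/2)^n * (1/2) * (2/1) = (1/2)^n * 1/1.
So g(n) = (1/2)^n / 1. Since g(n) -> 0, (a_n) is Cauchy.
Now solve g(N) < 1/20: (1/2)^N / 1 < 1/20 <=> 2^N > 1 / (1 * 1/20) = 20.
Check powers of 2: 2^4 = 16 <= 20, 2^5 = 32 > 20.
So the smallest such N is 5. Check: g(5) = 1/(1 * 32) = 1/32 < 1/20.

5


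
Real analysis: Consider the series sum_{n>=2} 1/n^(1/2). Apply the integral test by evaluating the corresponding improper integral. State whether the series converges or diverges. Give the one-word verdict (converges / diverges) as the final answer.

Let f(x) = 1/sqrt(x). Then f is positive, continuous, and decreasing on [2, infinity), so the integral test applies.
Compute the improper integral int_{2}^infinity f(x) dx:
  antiderivative F(x) = 2*sqrt(x).
  As x -> infinity, F(x) -> infinity (since p = 1/2 < 1).
  So the integral diverges. By the integral test, the series diverges.

diverges


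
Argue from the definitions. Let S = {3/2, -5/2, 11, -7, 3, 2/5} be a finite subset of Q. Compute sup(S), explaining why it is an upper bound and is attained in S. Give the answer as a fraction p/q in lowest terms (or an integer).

S is finite, so sup(S) = max(S).
Sorted decreasing:
11, 3, 3/2, 2/5, -5/2, -7
The extremum is 11.
For every x in S, x <= 11. And 11 is in S, so it is attained.
Therefore sup(S) = 11.

11


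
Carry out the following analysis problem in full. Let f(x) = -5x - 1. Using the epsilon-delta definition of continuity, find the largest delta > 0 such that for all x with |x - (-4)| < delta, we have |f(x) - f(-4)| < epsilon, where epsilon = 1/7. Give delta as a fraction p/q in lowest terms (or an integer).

We compute f(-4) = -5*(-4) - 1 = 19.
|f(x) - f(-4)| = |-5x - 1 - (19)| = |-5(x - (-4))| = 5|x - (-4)|.
We need 5|x - (-4)| < 1/7, i.e. |x - (-4)| < 1/7 / 5 = 1/35.
So any delta <= 1/35 works. Conversely, if delta > 1/35, then x = -4 + 1/35 satisfies |x - (-4)| = 1/35 < delta but |f(x) - f(-4)| = 5 * 1/35 = 1/7, which is not < 1/7; so no larger delta works.
Hence the largest such delta is 1/35.

1/35


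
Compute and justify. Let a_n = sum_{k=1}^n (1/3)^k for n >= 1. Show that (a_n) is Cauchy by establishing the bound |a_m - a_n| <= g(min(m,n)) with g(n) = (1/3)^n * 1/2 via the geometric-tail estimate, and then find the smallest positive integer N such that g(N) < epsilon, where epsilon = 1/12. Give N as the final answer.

For m > n >= 1: |a_m - a_n| = sum_{k=n+1}^m (1/3)^k < sum_{k=n+1}^infinity (1/3)^k = (1/3)^(n+1) / (1 - 1/3) = (1/3)^n * (1/3) * (3/2) = (1/3)^n * 1/2.
So g(n) = (1/3)^n / 2. Since g(n) -> 0, (a_n) is Cauchy.
Now solve g(N) < 1/12: (1/3)^N / 2 < 1/12 <=> 3^N > 1 / (2 * 1/12) = 6.
Check powers of 3: 3^1 = 3 <= 6, 3^2 = 9 > 6.
So the smallest such N is 2. Check: g(2) = 1/(2 * 9) = 1/18 < 1/12.

2
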